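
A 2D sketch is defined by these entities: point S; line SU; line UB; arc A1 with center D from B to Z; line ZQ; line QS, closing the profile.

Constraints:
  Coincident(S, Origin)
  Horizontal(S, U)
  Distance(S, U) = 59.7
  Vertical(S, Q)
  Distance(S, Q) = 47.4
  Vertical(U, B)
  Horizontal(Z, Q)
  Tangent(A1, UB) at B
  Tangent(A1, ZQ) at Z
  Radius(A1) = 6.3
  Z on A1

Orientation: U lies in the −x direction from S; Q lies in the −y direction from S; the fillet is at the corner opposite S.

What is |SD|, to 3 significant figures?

67.4

S is at the origin; S and U share the same y with |SU| = 59.7 and U on the −x side, so U = (-59.7, 0.00). S and Q share the same x with |SQ| = 47.4 and Q on the −y side, so Q = (0.00, -47.4). The virtual corner opposite S is at (-59.7, -47.4). Tangency of A1 to UB means the radius DB is perpendicular to UB and tangency of A1 to ZQ means the radius DZ is perpendicular to ZQ, with radius 6.3, so the center D sits 6.3 in from both sides at D = (-53.4, -41.1). Then |SD| = |D − S| = 67.4.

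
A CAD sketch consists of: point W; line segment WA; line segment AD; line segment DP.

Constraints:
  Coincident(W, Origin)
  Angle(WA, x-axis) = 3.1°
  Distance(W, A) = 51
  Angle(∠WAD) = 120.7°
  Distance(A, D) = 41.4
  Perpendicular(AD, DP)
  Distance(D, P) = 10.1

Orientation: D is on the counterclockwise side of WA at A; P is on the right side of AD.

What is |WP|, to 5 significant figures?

86.364

∠WAD = 120.7°, so AD runs at 3.1° + (180° − 120.7°) = 62.400° from the x-axis; with |AD| = 41.4, D = A + 41.4·(cos 62.400°, sin 62.400°) = (70.106, 39.447). The perpendicularity gives DP at right angles to AD; with |DP| = 10.1 on the right of AD, P = D + 10.1·(0.88620, -0.46330) = (79.056, 34.768). Then |WP| = |P − W| = 86.364.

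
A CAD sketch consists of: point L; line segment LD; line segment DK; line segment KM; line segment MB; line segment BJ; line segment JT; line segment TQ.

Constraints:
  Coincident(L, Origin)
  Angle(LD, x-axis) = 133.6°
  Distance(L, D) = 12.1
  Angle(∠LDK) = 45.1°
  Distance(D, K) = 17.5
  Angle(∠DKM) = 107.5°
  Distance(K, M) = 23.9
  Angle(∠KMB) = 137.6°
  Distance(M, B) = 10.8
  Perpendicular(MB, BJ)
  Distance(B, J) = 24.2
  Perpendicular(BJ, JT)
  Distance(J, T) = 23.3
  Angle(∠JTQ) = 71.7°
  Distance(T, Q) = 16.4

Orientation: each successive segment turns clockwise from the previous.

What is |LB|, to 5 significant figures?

26.673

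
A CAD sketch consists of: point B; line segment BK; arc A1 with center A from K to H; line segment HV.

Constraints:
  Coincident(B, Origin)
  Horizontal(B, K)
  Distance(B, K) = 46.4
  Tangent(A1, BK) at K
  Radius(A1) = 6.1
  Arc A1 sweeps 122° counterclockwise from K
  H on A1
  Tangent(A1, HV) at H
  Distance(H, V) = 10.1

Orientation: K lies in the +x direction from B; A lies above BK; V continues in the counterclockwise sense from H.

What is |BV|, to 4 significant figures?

49.57

B is at the origin; B and K share the same y with |BK| = 46.4 and K on the +x side, so K = (46.40, 0.000). Tangency of A1 to BK means the radius AK is perpendicular to BK, so A = K + (0, 6.1) = (46.40, 6.100). On A1, K sits at bearing -90° from A; a 122° counterclockwise sweep puts H at bearing 32°, so H = A + 6.1·(cos 32°, sin 32°) = (51.57, 9.333). The tangent condition forces AH to be normal to HV, so HV runs along (−sin 32°, cos 32°); with |HV| = 10.1, V = (46.22, 17.90). Then |BV| = |V − B| = 49.57.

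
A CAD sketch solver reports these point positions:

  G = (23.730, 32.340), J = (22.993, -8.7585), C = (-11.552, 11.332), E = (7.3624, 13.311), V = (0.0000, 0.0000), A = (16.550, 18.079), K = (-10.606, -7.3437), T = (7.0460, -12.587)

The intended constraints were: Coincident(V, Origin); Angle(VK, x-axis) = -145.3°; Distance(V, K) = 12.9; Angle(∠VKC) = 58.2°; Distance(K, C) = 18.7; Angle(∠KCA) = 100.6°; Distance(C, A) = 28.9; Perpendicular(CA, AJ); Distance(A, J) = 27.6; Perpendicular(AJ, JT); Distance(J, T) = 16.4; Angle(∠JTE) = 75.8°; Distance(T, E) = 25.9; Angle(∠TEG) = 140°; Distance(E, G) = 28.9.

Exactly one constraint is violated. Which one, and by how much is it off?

Distance(E, G) = 28.9 — off by 3.80.

V = (0.00, 0.00) ✓; VK at -145.3° ✓; |VK| = 12.90 ✓; ∠VKC = 58.20° ✓; |KC| = 18.70 ✓; ∠KCA = 100.6° ✓; |CA| = 28.90 ✓; ∠(CA, AJ) = 90.00° ✓; |AJ| = 27.60 ✓; ∠(AJ, JT) = 90.00° ✓; |JT| = 16.40 ✓; ∠JTE = 75.80° ✓; |TE| = 25.90 ✓; ∠TEG = 140.0° ✓; |EG| = 25.10 ✗.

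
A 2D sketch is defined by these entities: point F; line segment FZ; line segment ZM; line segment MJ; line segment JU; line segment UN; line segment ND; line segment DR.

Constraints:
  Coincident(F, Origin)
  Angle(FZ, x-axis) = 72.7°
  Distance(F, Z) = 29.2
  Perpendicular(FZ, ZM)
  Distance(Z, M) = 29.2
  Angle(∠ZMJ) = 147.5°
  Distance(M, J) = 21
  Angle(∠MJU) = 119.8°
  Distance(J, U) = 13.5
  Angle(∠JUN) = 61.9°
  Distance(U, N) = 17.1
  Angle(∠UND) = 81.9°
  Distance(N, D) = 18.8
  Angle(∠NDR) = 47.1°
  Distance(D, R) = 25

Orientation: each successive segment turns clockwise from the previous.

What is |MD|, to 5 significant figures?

14.260

F is at the origin; FZ runs at 72.7° with length 29.2, so Z = (8.6833, 27.879). FZ is perpendicular to ZM, so ZM runs at -17.300°; with |ZM| = 29.2, M = (36.562, 19.196). ∠ZMJ = 147.5° gives MJ at -49.800° from the x-axis; with |MJ| = 21.0, J = (50.117, 3.1560). ∠MJU = 119.8° gives JU at -110.00° from the x-axis; with |JU| = 13.5, U = (45.500, -9.5299). ∠JUN = 61.9° gives UN at 131.90° from the x-axis; with |UN| = 17.1, N = (34.080, 3.1978). ∠UND = 81.9° gives ND at 33.800° from the x-axis; with |ND| = 18.8, D = (49.702, 13.656). Then |MD| = |D − M| = 14.260.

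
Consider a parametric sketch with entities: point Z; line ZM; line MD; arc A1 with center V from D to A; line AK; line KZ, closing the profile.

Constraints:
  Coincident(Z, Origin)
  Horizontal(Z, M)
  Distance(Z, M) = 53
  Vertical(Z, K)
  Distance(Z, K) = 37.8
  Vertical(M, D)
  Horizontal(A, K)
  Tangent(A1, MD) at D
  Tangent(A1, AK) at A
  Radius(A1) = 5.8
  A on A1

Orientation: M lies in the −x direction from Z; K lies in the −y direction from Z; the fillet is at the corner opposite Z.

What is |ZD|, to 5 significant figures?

61.911

Z is at the origin; ZM is horizontal with |ZM| = 53.0 and M on the −x side, so M = (-53.000, 0.0000). Z and K share the same x with |ZK| = 37.8 and K on the −y side, so K = (0.0000, -37.800). The virtual corner opposite Z is at (-53.000, -37.800). A1 meets MD tangentially, so VD is at right angles to MD and A1 meets AK tangentially, so VA is at right angles to AK, with radius 5.8, so the center V sits 5.8 in from both sides at V = (-47.200, -32.000). That places the tangent points at D = (-53.000, -32.000) on MD and A = (-47.200, -37.800) on AK. Then |ZD| = |D − Z| = 61.911.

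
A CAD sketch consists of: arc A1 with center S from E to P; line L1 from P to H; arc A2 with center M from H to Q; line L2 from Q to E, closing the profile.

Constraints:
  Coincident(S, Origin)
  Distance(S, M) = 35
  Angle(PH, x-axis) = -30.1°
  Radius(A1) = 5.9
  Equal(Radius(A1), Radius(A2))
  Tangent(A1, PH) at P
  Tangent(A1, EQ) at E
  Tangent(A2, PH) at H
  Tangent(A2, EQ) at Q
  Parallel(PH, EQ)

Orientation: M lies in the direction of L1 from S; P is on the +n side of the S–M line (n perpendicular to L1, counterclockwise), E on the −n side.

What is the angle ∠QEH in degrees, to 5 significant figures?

18.631°

Tangency of A1 to both parallel lines with radius 5.9 puts P and E at S ± 5.9·n: P = (2.9589, 5.1044), E = (-2.9589, -5.1044). Equal radii place H and Q the same way about M: H = M + 5.9·n = (33.239, -12.448), Q = M − 5.9·n = (27.321, -22.657). Then cos ∠QEH = EQ·EH / (|EQ||EH|), giving 18.631°.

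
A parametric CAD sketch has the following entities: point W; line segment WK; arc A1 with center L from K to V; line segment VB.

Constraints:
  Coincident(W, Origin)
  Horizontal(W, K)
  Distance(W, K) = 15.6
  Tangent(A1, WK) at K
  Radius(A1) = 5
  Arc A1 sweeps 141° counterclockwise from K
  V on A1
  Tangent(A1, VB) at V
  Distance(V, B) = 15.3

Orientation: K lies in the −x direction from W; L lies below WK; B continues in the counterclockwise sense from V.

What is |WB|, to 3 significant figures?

19.7

W is at the origin; W and K share the same y with |WK| = 15.6 and K on the −x side, so K = (-15.6, 0.00). Since A1 is tangent to WK there, LK ⟂ WK, so L = K + (0, -5) = (-15.6, -5.00). On A1, K sits at bearing 90° from L; a 141° counterclockwise sweep puts V at bearing 231°, so V = L + 5.0·(cos 231°, sin 231°) = (-18.7, -8.89). Since A1 is tangent to VB there, LV ⟂ VB, so VB runs along (−sin 231°, cos 231°); with |VB| = 15.3, B = (-6.86, -18.5). Then |WB| = |B − W| = 19.7.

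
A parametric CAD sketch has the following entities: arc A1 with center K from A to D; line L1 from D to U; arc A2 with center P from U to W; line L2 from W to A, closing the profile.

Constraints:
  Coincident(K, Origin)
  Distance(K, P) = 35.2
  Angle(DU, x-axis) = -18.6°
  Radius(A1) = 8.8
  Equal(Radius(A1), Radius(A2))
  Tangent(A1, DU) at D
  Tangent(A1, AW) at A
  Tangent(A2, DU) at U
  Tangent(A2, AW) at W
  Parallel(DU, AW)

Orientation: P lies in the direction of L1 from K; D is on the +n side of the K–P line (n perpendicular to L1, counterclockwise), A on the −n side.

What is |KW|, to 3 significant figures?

36.3

The slot axis is L1's direction at -18.6°, so u = (cos -18.6°, sin -18.6°) = (0.948, -0.319) and n = (−sin -18.6°, cos -18.6°) = (0.319, 0.948). K is at the origin and P lies 35.2 along u from K, so P = 35.2·u = (33.4, -11.2). Tangency of A1 to both parallel lines with radius 8.8 puts D and A at K ± 8.8·n: D = (2.81, 8.34), A = (-2.81, -8.34). Equal radii place U and W the same way about P: U = P + 8.8·n = (36.2, -2.89), W = P − 8.8·n = (30.6, -19.6). Then |KW| = |W − K| = 36.3.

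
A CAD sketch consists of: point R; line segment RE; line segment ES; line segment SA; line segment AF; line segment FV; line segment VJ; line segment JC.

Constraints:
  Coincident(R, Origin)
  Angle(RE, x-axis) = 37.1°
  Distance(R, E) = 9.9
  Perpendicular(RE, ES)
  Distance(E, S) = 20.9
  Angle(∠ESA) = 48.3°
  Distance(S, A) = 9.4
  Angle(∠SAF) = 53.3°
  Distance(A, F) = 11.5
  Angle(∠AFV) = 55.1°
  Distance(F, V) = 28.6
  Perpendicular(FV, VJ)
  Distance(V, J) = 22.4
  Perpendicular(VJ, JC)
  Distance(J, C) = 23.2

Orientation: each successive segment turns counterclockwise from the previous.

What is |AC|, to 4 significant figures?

13.02

R is at the origin; RE runs at 37.1° with length 9.9, so E = (7.896, 5.972). RE ⟂ ES, so ES runs at 127.1°; with |ES| = 20.9, S = (-4.711, 22.64). ∠ESA = 48.3° gives SA at -101.2° from the x-axis; with |SA| = 9.4, A = (-6.537, 13.42). ∠SAF = 53.3° gives AF at 25.50° from the x-axis; with |AF| = 11.5, F = (3.843, 18.37). ∠AFV = 55.1° gives FV at 150.4° from the x-axis; with |FV| = 28.6, V = (-21.02, 32.50). FV ⟂ VJ, so VJ runs at -119.6°; with |VJ| = 22.4, J = (-32.09, 13.02). VJ ⟂ JC, so JC runs at -29.60°; with |JC| = 23.2, C = (-11.92, 1.562). Then |AC| = |C − A| = 13.02.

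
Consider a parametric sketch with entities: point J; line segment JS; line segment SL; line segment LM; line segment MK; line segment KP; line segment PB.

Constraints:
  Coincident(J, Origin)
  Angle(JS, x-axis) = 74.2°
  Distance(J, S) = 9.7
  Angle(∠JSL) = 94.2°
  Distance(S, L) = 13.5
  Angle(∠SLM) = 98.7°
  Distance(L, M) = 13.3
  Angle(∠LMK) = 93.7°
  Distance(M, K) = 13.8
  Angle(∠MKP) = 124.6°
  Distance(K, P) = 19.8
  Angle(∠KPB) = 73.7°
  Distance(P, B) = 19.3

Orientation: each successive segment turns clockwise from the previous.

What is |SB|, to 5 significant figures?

8.3499

J is at the origin; JS runs at 74.2° with length 9.7, so S = (2.6411, 9.3335). ∠JSL = 94.2° gives SL at -11.600° from the x-axis; with |SL| = 13.5, L = (15.865, 6.6190). ∠SLM = 98.7° gives LM at -92.900° from the x-axis; with |LM| = 13.3, M = (15.192, -6.6640). ∠LMK = 93.7° gives MK at -179.20° from the x-axis; with |MK| = 13.8, K = (1.3938, -6.8567). ∠MKP = 124.6° gives KP at 125.40° from the x-axis; with |KP| = 19.8, P = (-10.076, 9.2828). ∠KPB = 73.7° gives PB at 19.100° from the x-axis; with |PB| = 19.3, B = (8.1616, 15.598). Then |SB| = |B − S| = 8.3499.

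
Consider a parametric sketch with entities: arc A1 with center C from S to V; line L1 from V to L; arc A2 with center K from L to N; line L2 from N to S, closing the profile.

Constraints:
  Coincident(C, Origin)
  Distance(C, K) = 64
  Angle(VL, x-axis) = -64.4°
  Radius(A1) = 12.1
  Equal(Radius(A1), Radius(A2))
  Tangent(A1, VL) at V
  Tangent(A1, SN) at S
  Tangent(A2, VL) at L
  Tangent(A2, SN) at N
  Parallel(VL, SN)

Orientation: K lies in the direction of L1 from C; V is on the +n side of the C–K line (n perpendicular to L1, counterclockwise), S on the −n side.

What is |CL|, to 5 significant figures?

65.134

Tangency of A1 to both parallel lines with radius 12.1 puts V and S at C ± 12.1·n: V = (10.912, 5.2282), S = (-10.912, -5.2282). Equal radii place L and N the same way about K: L = K + 12.1·n = (38.566, -52.489), N = K − 12.1·n = (16.741, -62.946). Then |CL| = |L − C| = 65.134.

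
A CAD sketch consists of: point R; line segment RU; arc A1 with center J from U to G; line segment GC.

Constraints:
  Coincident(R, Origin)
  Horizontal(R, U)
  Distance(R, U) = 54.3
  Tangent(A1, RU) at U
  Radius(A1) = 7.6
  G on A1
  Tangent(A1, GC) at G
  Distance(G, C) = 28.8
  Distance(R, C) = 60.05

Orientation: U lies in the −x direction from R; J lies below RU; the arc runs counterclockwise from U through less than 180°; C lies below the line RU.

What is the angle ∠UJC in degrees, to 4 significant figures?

167.0°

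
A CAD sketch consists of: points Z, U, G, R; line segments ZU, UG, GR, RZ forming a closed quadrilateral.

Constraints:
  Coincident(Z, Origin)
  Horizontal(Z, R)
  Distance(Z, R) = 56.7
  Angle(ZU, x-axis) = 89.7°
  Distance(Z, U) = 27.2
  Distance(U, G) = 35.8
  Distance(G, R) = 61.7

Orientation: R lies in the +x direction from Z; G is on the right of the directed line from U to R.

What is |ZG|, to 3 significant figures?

9.42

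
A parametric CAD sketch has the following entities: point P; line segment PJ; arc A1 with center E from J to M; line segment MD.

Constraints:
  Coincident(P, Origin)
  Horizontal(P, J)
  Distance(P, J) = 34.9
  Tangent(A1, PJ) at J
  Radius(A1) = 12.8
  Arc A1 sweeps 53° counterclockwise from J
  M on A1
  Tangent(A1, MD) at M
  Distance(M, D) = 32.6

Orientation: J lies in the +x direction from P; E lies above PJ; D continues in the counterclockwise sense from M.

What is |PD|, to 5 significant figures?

71.838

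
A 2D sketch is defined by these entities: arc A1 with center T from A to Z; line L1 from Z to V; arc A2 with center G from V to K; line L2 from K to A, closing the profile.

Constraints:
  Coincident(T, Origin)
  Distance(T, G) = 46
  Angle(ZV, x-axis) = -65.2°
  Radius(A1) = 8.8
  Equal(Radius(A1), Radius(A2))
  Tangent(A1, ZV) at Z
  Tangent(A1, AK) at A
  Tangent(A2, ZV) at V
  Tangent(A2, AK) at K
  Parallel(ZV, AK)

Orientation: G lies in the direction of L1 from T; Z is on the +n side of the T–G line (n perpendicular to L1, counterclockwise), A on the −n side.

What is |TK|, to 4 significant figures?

46.83

Tangency of A1 to both parallel lines with radius 8.8 puts Z and A at T ± 8.8·n: Z = (7.988, 3.691), A = (-7.988, -3.691). Equal radii place V and K the same way about G: V = G + 8.8·n = (27.28, -38.07), K = G − 8.8·n = (11.31, -45.45). Then |TK| = |K − T| = 46.83.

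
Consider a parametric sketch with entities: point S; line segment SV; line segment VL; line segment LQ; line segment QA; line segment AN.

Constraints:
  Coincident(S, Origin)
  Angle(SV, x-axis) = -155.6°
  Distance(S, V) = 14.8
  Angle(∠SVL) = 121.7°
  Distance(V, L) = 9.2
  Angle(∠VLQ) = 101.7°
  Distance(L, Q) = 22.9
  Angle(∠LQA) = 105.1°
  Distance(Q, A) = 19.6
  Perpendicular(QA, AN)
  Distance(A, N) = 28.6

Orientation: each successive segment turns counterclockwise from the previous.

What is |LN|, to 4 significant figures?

26.38

S is at the origin; SV runs at -155.6° with length 14.8, so V = (-13.48, -6.114). ∠SVL = 121.7° gives VL at -97.30° from the x-axis; with |VL| = 9.2, L = (-14.65, -15.24). ∠VLQ = 101.7° gives LQ at -19.00° from the x-axis; with |LQ| = 22.9, Q = (7.005, -22.69). ∠LQA = 105.1° gives QA at 55.90° from the x-axis; with |QA| = 19.6, A = (17.99, -6.465). The perpendicularity gives AN at right angles to QA, so AN runs at 145.9°; with |AN| = 28.6, N = (-5.689, 9.569). Then |LN| = |N − L| = 26.38.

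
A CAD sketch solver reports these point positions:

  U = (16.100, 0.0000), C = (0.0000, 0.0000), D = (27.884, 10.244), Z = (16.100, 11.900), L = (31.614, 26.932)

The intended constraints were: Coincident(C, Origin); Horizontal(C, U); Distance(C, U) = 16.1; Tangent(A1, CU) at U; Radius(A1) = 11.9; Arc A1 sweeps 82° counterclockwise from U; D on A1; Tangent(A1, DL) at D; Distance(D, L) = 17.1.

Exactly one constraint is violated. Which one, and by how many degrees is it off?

Tangent(A1, DL) at D — off by 4.60°.

C = (0.00, 0.00) ✓; C.y = 0.00, U.y = 0.00 ✓; |CU| = 16.10 ✓; ∠(ZU, UC) = 90.00° ✓; |ZU| = 11.90 ✓; bearing(Z→D) − bearing(Z→U) = 82.00° ✓; |ZD| = 11.90 ✓; ∠(ZD, DL) = 94.60° ✗; |DL| = 17.10 ✓.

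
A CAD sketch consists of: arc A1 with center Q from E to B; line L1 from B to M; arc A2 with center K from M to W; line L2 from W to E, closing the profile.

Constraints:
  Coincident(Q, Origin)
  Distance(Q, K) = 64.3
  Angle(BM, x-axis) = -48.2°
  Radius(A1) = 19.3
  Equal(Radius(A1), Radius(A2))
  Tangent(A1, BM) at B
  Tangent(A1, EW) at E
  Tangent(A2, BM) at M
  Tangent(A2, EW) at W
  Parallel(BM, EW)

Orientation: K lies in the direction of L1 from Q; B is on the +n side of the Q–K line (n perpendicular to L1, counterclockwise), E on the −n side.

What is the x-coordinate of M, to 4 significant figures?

57.25

The slot axis is L1's direction at -48.2°, so u = (cos -48.2°, sin -48.2°) = (0.6665, -0.7455) and n = (−sin -48.2°, cos -48.2°) = (0.7455, 0.6665). Q is at the origin and K lies 64.3 along u from Q, so K = 64.3·u = (42.86, -47.93). Tangency of A1 to both parallel lines with radius 19.3 puts B and E at Q ± 19.3·n: B = (14.39, 12.86), E = (-14.39, -12.86). Equal radii place M and W the same way about K: M = K + 19.3·n = (57.25, -35.07), W = K − 19.3·n = (28.47, -60.80). So M.x = 57.25.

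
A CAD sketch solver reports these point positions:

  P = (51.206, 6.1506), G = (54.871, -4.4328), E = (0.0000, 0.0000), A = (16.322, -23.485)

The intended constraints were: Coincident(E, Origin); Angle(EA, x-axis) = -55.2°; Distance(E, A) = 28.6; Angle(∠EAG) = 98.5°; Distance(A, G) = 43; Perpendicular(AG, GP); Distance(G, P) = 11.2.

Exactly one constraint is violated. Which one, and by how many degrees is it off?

Perpendicular(AG, GP) — off by 7.20°.

E = (0.00, 0.00) ✓; EA at -55.20° ✓; |EA| = 28.60 ✓; ∠EAG = 98.50° ✓; |AG| = 43.00 ✓; ∠(AG, GP) = 82.80° ✗; |GP| = 11.20 ✓.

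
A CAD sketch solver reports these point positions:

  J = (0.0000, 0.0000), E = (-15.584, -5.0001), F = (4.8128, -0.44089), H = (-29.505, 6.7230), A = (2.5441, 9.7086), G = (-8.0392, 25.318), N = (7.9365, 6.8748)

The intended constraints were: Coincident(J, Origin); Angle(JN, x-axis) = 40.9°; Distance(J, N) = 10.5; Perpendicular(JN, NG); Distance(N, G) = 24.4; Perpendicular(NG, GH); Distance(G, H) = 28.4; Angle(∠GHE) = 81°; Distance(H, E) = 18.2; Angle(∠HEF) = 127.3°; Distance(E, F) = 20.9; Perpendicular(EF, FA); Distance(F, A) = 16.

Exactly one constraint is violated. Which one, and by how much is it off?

Distance(F, A) = 16 — off by 5.60.

J = (0.00, 0.00) ✓; JN at 40.90° ✓; |JN| = 10.50 ✓; ∠(JN, NG) = 90.00° ✓; |NG| = 24.40 ✓; ∠(NG, GH) = 90.00° ✓; |GH| = 28.40 ✓; ∠GHE = 81.00° ✓; |HE| = 18.20 ✓; ∠HEF = 127.3° ✓; |EF| = 20.90 ✓; ∠(EF, FA) = 90.00° ✓; |FA| = 10.40 ✗.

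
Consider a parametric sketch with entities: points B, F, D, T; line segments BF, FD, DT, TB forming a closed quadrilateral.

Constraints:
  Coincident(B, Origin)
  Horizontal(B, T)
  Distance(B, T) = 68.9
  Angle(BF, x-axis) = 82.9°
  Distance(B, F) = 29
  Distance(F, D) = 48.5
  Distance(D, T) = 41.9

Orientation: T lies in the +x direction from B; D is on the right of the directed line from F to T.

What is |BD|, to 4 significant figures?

31.54

B is at the origin; BT is horizontal with |BT| = 68.9 and T in +x, so T = (68.9, 0). BF runs at 82.9° with |BF| = 29.0, so F = (3.584, 28.78). D is determined by |FD| = 48.5 and |DT| = 41.9 together: it lies at the intersection of circle(F, 48.5) and circle(T, 41.9). With |FT| = 71.37, the foot of the radical line on FT is 39.87 from F and the perpendicular offset is √(48.5² − 39.87²) = 27.62. Taking the right-of-FT solution: D = (28.93, -12.57).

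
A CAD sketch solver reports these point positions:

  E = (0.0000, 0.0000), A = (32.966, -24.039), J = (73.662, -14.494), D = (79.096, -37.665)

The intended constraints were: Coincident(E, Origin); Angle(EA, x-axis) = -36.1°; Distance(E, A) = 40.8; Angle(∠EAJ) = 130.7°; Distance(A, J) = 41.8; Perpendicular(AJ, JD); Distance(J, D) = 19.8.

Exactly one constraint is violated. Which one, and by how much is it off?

Distance(J, D) = 19.8 — off by 4.00.

E = (0.00, 0.00) ✓; EA at -36.10° ✓; |EA| = 40.80 ✓; ∠EAJ = 130.7° ✓; |AJ| = 41.80 ✓; ∠(AJ, JD) = 90.00° ✓; |JD| = 23.80 ✗.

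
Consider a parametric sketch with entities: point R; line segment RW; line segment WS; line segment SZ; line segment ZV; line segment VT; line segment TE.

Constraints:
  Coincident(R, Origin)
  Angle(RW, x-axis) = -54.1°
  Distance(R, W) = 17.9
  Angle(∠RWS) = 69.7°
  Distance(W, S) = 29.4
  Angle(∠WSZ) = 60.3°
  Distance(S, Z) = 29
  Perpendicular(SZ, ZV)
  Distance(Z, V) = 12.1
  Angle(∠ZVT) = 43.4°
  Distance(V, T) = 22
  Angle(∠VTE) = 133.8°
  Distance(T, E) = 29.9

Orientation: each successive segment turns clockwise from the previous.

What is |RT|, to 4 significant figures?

19.88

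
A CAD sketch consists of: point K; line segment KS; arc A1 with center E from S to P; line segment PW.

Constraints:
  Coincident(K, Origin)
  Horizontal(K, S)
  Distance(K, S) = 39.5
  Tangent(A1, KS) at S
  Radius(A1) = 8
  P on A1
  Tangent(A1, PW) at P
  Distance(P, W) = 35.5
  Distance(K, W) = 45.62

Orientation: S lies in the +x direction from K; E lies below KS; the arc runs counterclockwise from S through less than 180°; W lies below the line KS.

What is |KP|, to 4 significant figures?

32.33

K is at the origin; K and S share the same y with |KS| = 39.5 and S on the +x side, so S = (39.50, 0.000). The tangent condition forces ES to be normal to KS, so E = S + (0, -8) = (39.50, -8.000). Since EP ⟂ PW (tangency), |EW| = √(8.0² + 35.5²) = 36.39 regardless of where P sits on A1. So W lies on both circle(K, 45.62) and circle(E, 36.39); the below-KS intersection is W = (22.05, -39.94). P is the foot of the tangent from W: P = (31.81, -5.802).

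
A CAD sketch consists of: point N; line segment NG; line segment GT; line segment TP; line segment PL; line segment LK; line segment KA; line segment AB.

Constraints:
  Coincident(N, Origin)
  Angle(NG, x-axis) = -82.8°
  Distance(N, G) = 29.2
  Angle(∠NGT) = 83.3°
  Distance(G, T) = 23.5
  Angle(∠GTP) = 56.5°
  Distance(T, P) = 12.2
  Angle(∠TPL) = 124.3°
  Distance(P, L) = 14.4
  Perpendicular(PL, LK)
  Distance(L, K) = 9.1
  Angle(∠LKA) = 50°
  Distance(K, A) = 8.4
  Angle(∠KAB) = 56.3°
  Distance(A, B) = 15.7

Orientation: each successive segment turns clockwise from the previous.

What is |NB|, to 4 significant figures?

20.25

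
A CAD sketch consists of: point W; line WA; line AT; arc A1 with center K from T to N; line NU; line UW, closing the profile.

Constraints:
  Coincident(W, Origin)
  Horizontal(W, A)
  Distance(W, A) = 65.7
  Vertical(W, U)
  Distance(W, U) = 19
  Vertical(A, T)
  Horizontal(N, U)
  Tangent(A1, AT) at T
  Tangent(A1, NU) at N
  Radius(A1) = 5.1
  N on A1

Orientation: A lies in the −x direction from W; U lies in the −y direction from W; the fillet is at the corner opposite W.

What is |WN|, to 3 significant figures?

63.5

W is at the origin; W and A share the same y with |WA| = 65.7 and A on the −x side, so A = (-65.7, 0.00). W and U share the same x with |WU| = 19.0 and U on the −y side, so U = (0.00, -19.0). The virtual corner opposite W is at (-65.7, -19.0). Since A1 is tangent to AT there, KT ⟂ AT and the tangent condition forces KN to be normal to NU, with radius 5.1, so the center K sits 5.1 in from both sides at K = (-60.6, -13.9). That places the tangent points at T = (-65.7, -13.9) on AT and N = (-60.6, -19.0) on NU. Then |WN| = |N − W| = 63.5.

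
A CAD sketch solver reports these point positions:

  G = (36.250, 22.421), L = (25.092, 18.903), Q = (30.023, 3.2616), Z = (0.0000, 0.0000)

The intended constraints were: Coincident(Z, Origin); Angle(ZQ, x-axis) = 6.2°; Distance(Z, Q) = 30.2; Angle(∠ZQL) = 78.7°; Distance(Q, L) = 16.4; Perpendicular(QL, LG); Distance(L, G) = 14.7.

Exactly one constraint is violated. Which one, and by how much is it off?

Distance(L, G) = 14.7 — off by 3.00.

Z = (0.00, 0.00) ✓; ZQ at 6.200° ✓; |ZQ| = 30.20 ✓; ∠ZQL = 78.70° ✓; |QL| = 16.40 ✓; ∠(QL, LG) = 90.00° ✓; |LG| = 11.70 ✗.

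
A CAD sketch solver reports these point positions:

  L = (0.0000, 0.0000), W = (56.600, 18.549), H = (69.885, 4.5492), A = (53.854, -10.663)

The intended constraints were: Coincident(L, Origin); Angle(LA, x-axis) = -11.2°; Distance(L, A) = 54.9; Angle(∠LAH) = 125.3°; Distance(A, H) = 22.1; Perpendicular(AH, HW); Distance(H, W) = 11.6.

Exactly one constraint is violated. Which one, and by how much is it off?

Distance(H, W) = 11.6 — off by 7.70.

L = (0.00, 0.00) ✓; LA at -11.20° ✓; |LA| = 54.90 ✓; ∠LAH = 125.3° ✓; |AH| = 22.10 ✓; ∠(AH, HW) = 90.00° ✓; |HW| = 19.30 ✗.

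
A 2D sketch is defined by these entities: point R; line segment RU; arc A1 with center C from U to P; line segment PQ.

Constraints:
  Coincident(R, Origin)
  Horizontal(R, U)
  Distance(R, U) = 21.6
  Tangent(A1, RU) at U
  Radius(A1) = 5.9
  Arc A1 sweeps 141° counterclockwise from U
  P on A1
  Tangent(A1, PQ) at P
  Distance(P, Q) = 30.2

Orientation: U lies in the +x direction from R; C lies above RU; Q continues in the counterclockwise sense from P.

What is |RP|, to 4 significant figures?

27.40

The tangent condition forces CU to be normal to RU, so C = U + (0, 5.9) = (21.60, 5.900). On A1, U sits at bearing -90° from C; a 141° counterclockwise sweep puts P at bearing 51°, so P = C + 5.9·(cos 51°, sin 51°) = (25.31, 10.49). Then |RP| = |P − R| = 27.40.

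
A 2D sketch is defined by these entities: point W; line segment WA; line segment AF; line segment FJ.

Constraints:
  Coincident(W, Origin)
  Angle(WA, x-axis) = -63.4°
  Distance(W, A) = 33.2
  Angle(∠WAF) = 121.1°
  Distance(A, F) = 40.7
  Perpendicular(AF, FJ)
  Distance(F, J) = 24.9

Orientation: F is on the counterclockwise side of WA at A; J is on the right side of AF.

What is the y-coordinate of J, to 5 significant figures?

-57.702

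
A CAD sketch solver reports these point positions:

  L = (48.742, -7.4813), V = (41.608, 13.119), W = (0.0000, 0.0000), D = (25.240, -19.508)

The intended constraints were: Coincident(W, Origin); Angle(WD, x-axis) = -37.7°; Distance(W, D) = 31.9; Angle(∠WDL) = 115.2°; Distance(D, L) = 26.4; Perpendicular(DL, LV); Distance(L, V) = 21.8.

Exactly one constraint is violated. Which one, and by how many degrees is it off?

Perpendicular(DL, LV) — off by 8.00°.

W = (0.00, 0.00) ✓; WD at -37.70° ✓; |WD| = 31.90 ✓; ∠WDL = 115.2° ✓; |DL| = 26.40 ✓; ∠(DL, LV) = 82.00° ✗; |LV| = 21.80 ✓.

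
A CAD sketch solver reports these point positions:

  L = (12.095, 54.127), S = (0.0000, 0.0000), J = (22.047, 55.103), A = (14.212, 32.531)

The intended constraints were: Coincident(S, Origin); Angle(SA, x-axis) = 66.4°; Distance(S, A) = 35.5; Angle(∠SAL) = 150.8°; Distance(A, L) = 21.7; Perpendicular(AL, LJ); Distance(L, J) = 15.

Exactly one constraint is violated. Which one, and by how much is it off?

Distance(L, J) = 15 — off by 5.00.

S = (0.00, 0.00) ✓; SA at 66.40° ✓; |SA| = 35.50 ✓; ∠SAL = 150.8° ✓; |AL| = 21.70 ✓; ∠(AL, LJ) = 90.00° ✓; |LJ| = 10.00 ✗.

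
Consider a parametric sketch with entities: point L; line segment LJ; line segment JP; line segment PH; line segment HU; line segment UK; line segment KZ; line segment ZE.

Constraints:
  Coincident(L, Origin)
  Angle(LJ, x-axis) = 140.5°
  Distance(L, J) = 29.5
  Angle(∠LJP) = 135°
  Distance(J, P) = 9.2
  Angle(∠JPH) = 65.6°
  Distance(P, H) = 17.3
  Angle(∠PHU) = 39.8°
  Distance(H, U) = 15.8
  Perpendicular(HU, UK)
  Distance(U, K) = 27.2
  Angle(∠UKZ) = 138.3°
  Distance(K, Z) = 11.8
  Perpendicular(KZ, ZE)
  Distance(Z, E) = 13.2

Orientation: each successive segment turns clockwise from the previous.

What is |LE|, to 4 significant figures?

50.77

L is at the origin; LJ runs at 140.5° with length 29.5, so J = (-22.76, 18.76). ∠LJP = 135.0° gives JP at 95.50° from the x-axis; with |JP| = 9.2, P = (-23.64, 27.92). ∠JPH = 65.6° gives PH at -18.90° from the x-axis; with |PH| = 17.3, H = (-7.277, 22.32). ∠PHU = 39.8° gives HU at -159.1° from the x-axis; with |HU| = 15.8, U = (-22.04, 16.68). The perpendicularity gives UK at right angles to HU, so UK runs at 110.9°; with |UK| = 27.2, K = (-31.74, 42.09). ∠UKZ = 138.3° gives KZ at 69.20° from the x-axis; with |KZ| = 11.8, Z = (-27.55, 53.12). The perpendicularity gives ZE at right angles to KZ, so ZE runs at -20.80°; with |ZE| = 13.2, E = (-15.21, 48.44). Then |LE| = |E − L| = 50.77.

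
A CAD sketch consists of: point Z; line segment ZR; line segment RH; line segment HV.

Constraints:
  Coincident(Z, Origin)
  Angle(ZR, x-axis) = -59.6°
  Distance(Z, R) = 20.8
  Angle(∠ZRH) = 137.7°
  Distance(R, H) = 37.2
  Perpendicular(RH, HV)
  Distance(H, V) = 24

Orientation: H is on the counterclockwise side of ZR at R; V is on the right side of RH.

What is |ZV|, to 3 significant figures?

64.9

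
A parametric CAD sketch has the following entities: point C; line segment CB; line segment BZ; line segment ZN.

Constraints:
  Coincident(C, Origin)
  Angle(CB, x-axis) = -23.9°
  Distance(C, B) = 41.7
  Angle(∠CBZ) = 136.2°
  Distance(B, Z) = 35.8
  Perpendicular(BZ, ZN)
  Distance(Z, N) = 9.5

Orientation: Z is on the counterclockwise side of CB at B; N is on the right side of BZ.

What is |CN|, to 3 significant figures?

76.3

C is at the origin; CB runs at -23.9° with length 41.7, so B = 41.7·(cos -23.9°, sin -23.9°) = (38.1, -16.9). ∠CBZ = 136.2°, so BZ runs at -23.9° + (180° − 136.2°) = 19.9° from the x-axis; with |BZ| = 35.8, Z = B + 35.8·(cos 19.9°, sin 19.9°) = (71.8, -4.71). BZ is perpendicular to ZN; with |ZN| = 9.5 on the right of BZ, N = Z + 9.5·(0.340, -0.940) = (75.0, -13.6). Then |CN| = |N − C| = 76.3.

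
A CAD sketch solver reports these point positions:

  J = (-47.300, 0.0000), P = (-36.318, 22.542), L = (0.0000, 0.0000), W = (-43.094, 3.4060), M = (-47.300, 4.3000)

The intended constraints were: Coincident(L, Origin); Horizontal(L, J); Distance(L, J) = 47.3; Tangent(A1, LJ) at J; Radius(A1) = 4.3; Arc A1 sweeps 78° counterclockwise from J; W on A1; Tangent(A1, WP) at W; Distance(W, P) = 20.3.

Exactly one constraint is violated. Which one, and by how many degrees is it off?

Tangent(A1, WP) at W — off by 7.50°.

L = (0.00, 0.00) ✓; L.y = 0.00, J.y = 0.00 ✓; |LJ| = 47.30 ✓; ∠(MJ, JL) = 90.00° ✓; |MJ| = 4.300 ✓; bearing(M→W) − bearing(M→J) = 78.00° ✓; |MW| = 4.300 ✓; ∠(MW, WP) = 97.50° ✗; |WP| = 20.30 ✓.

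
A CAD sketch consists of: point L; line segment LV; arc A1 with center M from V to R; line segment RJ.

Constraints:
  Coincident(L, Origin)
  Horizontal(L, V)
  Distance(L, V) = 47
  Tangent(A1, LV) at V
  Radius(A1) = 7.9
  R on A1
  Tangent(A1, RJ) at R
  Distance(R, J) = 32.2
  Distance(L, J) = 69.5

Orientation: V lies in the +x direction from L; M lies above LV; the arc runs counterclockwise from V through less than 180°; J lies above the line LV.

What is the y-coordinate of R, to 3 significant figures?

7.32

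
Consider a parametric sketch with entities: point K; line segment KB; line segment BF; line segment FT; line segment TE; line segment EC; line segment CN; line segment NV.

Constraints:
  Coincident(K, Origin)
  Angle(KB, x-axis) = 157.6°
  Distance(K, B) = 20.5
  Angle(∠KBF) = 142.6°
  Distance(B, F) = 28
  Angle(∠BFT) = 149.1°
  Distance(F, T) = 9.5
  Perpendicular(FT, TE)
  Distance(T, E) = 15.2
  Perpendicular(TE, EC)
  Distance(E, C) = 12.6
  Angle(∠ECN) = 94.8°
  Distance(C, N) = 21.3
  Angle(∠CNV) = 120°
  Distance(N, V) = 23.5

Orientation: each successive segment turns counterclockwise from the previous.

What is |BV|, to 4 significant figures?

51.20

K is at the origin; KB runs at 157.6° with length 20.5, so B = (-18.95, 7.812). ∠KBF = 142.6° gives BF at -165.0° from the x-axis; with |BF| = 28.0, F = (-46.00, 0.5650). ∠BFT = 149.1° gives FT at -134.1° from the x-axis; with |FT| = 9.5, T = (-52.61, -6.257). FT is perpendicular to TE, so TE runs at -44.10°; with |TE| = 15.2, E = (-41.69, -16.84). TE is perpendicular to EC, so EC runs at 45.90°; with |EC| = 12.6, C = (-32.93, -7.787). ∠ECN = 94.8° gives CN at 131.1° from the x-axis; with |CN| = 21.3, N = (-46.93, 8.264). ∠CNV = 120.0° gives NV at -168.9° from the x-axis; with |NV| = 23.5, V = (-69.99, 3.740). Then |BV| = |V − B| = 51.20.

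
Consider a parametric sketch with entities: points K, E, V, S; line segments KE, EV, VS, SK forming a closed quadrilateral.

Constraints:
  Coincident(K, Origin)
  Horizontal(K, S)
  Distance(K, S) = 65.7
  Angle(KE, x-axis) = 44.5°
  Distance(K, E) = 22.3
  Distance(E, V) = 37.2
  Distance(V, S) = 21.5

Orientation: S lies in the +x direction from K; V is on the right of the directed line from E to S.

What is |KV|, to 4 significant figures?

45.93

Checks: |EV| = 37.20 ✓; |VS| = 21.50 ✓.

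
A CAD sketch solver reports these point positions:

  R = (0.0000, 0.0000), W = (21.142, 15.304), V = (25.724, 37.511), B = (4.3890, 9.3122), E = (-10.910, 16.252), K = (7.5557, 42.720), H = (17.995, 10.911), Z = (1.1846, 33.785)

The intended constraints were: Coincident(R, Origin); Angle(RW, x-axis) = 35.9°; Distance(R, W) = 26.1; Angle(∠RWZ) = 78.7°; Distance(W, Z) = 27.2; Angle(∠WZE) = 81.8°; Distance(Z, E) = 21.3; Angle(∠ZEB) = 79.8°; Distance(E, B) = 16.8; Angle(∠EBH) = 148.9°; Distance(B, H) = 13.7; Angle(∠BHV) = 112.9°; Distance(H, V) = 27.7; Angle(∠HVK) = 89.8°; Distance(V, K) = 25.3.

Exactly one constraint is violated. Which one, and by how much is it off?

Distance(V, K) = 25.3 — off by 6.40.

R = (0.00, 0.00) ✓; RW at 35.90° ✓; |RW| = 26.10 ✓; ∠RWZ = 78.70° ✓; |WZ| = 27.20 ✓; ∠WZE = 81.80° ✓; |ZE| = 21.30 ✓; ∠ZEB = 79.80° ✓; |EB| = 16.80 ✓; ∠EBH = 148.9° ✓; |BH| = 13.70 ✓; ∠BHV = 112.9° ✓; |HV| = 27.70 ✓; ∠HVK = 89.80° ✓; |VK| = 18.90 ✗.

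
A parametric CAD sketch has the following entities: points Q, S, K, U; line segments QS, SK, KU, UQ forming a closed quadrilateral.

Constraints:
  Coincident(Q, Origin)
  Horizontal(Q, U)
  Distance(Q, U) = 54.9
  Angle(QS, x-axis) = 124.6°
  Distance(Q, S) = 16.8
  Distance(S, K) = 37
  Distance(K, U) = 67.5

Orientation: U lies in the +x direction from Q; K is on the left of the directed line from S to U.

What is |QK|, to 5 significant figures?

47.590

Checks: |SK| = 37.00 ✓; |KU| = 67.50 ✓.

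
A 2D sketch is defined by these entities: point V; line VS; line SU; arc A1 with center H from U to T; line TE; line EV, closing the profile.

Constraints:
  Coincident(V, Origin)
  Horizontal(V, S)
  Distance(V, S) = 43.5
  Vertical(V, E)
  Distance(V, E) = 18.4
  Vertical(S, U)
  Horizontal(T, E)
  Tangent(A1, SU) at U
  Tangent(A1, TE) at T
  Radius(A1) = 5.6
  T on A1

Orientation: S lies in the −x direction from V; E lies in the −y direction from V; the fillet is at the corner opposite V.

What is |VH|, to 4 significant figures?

40.00

V is at the origin; V and S share the same y with |VS| = 43.5 and S on the −x side, so S = (-43.50, 0.000). V and E share the same x with |VE| = 18.4 and E on the −y side, so E = (0.000, -18.40). The virtual corner opposite V is at (-43.50, -18.40). Since A1 is tangent to SU there, HU ⟂ SU and the tangent condition forces HT to be normal to TE, with radius 5.6, so the center H sits 5.6 in from both sides at H = (-37.90, -12.80). Then |VH| = |H − V| = 40.00.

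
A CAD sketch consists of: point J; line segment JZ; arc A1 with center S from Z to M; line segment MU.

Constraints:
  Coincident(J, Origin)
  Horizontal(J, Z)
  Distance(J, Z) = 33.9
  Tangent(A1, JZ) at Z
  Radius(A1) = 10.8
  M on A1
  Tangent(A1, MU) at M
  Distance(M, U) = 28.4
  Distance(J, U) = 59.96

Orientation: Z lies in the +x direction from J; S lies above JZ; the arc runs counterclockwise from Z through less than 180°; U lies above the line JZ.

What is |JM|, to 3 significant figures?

45.9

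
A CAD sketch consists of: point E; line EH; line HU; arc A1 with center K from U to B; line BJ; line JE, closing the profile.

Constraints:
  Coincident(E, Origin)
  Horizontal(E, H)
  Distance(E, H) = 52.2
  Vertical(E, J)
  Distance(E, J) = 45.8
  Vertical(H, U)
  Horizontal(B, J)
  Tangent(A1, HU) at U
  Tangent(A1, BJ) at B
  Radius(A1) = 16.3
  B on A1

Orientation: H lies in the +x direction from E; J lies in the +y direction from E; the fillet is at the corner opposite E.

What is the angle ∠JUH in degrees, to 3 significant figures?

107°

E is at the origin; EH is horizontal with |EH| = 52.2 and H on the +x side, so H = (52.2, 0.00). EJ is vertical with |EJ| = 45.8 and J on the +y side, so J = (0.00, 45.8). The virtual corner opposite E is at (52.2, 45.8). Tangency of A1 to HU means the radius KU is perpendicular to HU and the tangent condition forces KB to be normal to BJ, with radius 16.3, so the center K sits 16.3 in from both sides at K = (35.9, 29.5). That places the tangent points at U = (52.2, 29.5) on HU and B = (35.9, 45.8) on BJ. Then cos ∠JUH = UJ·UH / (|UJ||UH|), giving 107°.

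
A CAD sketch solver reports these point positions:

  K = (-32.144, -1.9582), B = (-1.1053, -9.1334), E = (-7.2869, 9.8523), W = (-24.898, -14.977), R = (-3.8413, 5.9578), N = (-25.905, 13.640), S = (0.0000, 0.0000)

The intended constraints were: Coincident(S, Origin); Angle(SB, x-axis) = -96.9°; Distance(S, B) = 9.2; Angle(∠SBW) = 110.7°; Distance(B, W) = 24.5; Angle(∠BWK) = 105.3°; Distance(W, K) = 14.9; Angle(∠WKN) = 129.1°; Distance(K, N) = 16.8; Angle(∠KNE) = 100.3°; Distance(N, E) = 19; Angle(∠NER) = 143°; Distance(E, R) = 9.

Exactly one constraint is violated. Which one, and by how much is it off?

Distance(E, R) = 9 — off by 3.80.

S = (0.00, 0.00) ✓; SB at -96.90° ✓; |SB| = 9.200 ✓; ∠SBW = 110.7° ✓; |BW| = 24.50 ✓; ∠BWK = 105.3° ✓; |WK| = 14.90 ✓; ∠WKN = 129.1° ✓; |KN| = 16.80 ✓; ∠KNE = 100.3° ✓; |NE| = 19.00 ✓; ∠NER = 143.0° ✓; |ER| = 5.200 ✗.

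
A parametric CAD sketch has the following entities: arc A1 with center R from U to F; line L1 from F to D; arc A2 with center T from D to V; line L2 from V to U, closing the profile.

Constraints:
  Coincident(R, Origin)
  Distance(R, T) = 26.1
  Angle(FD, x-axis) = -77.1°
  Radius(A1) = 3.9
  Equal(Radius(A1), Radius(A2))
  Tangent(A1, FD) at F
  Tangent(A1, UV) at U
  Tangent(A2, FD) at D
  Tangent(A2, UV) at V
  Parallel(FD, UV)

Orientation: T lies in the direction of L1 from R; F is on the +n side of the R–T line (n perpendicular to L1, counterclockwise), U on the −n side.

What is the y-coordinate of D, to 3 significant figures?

-24.6

Tangency of A1 to both parallel lines with radius 3.9 puts F and U at R ± 3.9·n: F = (3.80, 0.871), U = (-3.80, -0.871). Equal radii place D and V the same way about T: D = T + 3.9·n = (9.63, -24.6), V = T − 3.9·n = (2.03, -26.3). So D.y = -24.6.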